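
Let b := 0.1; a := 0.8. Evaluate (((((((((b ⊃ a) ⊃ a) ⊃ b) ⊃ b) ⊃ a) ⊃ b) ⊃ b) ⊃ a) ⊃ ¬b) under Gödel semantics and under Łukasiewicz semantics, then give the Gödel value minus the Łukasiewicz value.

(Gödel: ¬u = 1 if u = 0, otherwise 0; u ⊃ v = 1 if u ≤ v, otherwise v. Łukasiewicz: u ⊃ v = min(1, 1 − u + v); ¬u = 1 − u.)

Gödel evaluation:
  (b ⊃ a): 0.1 ≤ 0.8, so result = 1
  ((b ⊃ a) ⊃ a): 1 > 0.8, so result = 0.8
  (((b ⊃ a) ⊃ a) ⊃ b): 0.8 > 0.1, so result = 0.1
  ((((b ⊃ a) ⊃ a) ⊃ b) ⊃ b): 0.1 ≤ 0.1, so result = 1
  (((((b ⊃ a) ⊃ a) ⊃ b) ⊃ b) ⊃ a): 1 > 0.8, so result = 0.8
  ((((((b ⊃ a) ⊃ a) ⊃ b) ⊃ b) ⊃ a) ⊃ b): 0.8 > 0.1, so result = 0.1
  (((((((b ⊃ a) ⊃ a) ⊃ b) ⊃ b) ⊃ a) ⊃ b) ⊃ b): 0.1 ≤ 0.1, so result = 1
  ((((((((b ⊃ a) ⊃ a) ⊃ b) ⊃ b) ⊃ a) ⊃ b) ⊃ b) ⊃ a): 1 > 0.8, so result = 0.8
  ¬b: Gödel ¬ of 0.1 = 0 (operand ≠ 0)
  (((((((((b ⊃ a) ⊃ a) ⊃ b) ⊃ b) ⊃ a) ⊃ b) ⊃ b) ⊃ a) ⊃ ¬b): 0.8 > 0, so result = 0
  Gödel value = 0
Łukasiewicz evaluation:
  (b ⊃ a): min(1, 1 − 0.1 + 0.8) = 1
  ((b ⊃ a) ⊃ a): min(1, 1 − 1 + 0.8) = 0.8
  (((b ⊃ a) ⊃ a) ⊃ b): min(1, 1 − 0.8 + 0.1) = 0.3
  ((((b ⊃ a) ⊃ a) ⊃ b) ⊃ b): min(1, 1 − 0.3 + 0.1) = 0.8
  (((((b ⊃ a) ⊃ a) ⊃ b) ⊃ b) ⊃ a): min(1, 1 − 0.8 + 0.8) = 1
  ((((((b ⊃ a) ⊃ a) ⊃ b) ⊃ b) ⊃ a) ⊃ b): min(1, 1 − 1 + 0.1) = 0.1
  (((((((b ⊃ a) ⊃ a) ⊃ b) ⊃ b) ⊃ a) ⊃ b) ⊃ b): min(1, 1 − 0.1 + 0.1) = 1
  ((((((((b ⊃ a) ⊃ a) ⊃ b) ⊃ b) ⊃ a) ⊃ b) ⊃ b) ⊃ a): min(1, 1 − 1 + 0.8) = 0.8
  ¬b: Łukasiewicz ¬ gives 1 − 0.1 = 0.9
  (((((((((b ⊃ a) ⊃ a) ⊃ b) ⊃ b) ⊃ a) ⊃ b) ⊃ b) ⊃ a) ⊃ ¬b): min(1, 1 − 0.8 + 0.9) = 1
  Łukasiewicz value = 1
Difference: 0 − 1 = -1.00

-1.00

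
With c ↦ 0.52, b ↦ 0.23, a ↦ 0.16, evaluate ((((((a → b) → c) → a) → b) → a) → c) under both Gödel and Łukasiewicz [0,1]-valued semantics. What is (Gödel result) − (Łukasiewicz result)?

Gödel evaluation:
  (a → b): 0.16 ≤ 0.23, so result = 1
  ((a → b) → c): 1 > 0.52, so result = 0.52
  (((a → b) → c) → a): 0.52 > 0.16, so result = 0.16
  ((((a → b) → c) → a) → b): 0.16 ≤ 0.23, so result = 1
  (((((a → b) → c) → a) → b) → a): 1 > 0.16, so result = 0.16
  ((((((a → b) → c) → a) → b) → a) → c): 0.16 ≤ 0.52, so result = 1
  Gödel value = 1
Łukasiewicz evaluation:
  (a → b): min(1, 1 − 0.16 + 0.23) = 1
  ((a → b) → c): min(1, 1 − 1 + 0.52) = 0.52
  (((a → b) → c) → a): min(1, 1 − 0.52 + 0.16) = 0.64
  ((((a → b) → c) → a) → b): min(1, 1 − 0.64 + 0.23) = 0.59
  (((((a → b) → c) → a) → b) → a): min(1, 1 − 0.59 + 0.16) = 0.57
  ((((((a → b) → c) → a) → b) → a) → c): min(1, 1 − 0.57 + 0.52) = 0.95
  Łukasiewicz value = 0.95
Difference: 1 − 0.95 = 0.05

0.05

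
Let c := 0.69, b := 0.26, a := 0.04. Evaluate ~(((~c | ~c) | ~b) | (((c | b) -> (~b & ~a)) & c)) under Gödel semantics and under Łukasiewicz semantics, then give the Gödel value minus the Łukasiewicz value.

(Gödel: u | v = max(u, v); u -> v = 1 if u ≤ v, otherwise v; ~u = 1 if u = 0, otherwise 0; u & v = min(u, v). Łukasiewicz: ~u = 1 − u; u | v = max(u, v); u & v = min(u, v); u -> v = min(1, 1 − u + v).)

0.74

Gödel evaluation:
  ~c: Gödel ¬ of 0.69 = 0 (operand ≠ 0)
  ~c: Gödel ¬ of 0.69 = 0 (operand ≠ 0)
  (~c | ~c) = max(0, 0) = 0
  ~b: Gödel ¬ of 0.26 = 0 (operand ≠ 0)
  ((~c | ~c) | ~b) = max(0, 0) = 0
  (c | b) = max(0.69, 0.26) = 0.69
  ~b: Gödel ¬ of 0.26 = 0 (operand ≠ 0)
  ~a: Gödel ¬ of 0.04 = 0 (operand ≠ 0)
  (~b & ~a) = min(0, 0) = 0
  ((c | b) -> (~b & ~a)): 0.69 > 0, so result = 0
  (((c | b) -> (~b & ~a)) & c) = min(0, 0.69) = 0
  (((~c | ~c) | ~b) | (((c | b) -> (~b & ~a)) & c)) = max(0, 0) = 0
  ~(((~c | ~c) | ~b) | (((c | b) -> (~b & ~a)) & c)): Gödel ¬ of 0 = 1 (operand is 0)
  Gödel value = 1
Łukasiewicz evaluation:
  ~c: Łukasiewicz ¬ gives 1 − 0.69 = 0.31
  ~c: Łukasiewicz ¬ gives 1 − 0.69 = 0.31
  (~c | ~c) = max(0.31, 0.31) = 0.31
  ~b: Łukasiewicz ¬ gives 1 − 0.26 = 0.74
  ((~c | ~c) | ~b) = max(0.31, 0.74) = 0.74
  (c | b) = max(0.69, 0.26) = 0.69
  ~b: Łukasiewicz ¬ gives 1 − 0.26 = 0.74
  ~a: Łukasiewicz ¬ gives 1 − 0.04 = 0.96
  (~b & ~a) = min(0.74, 0.96) = 0.74
  ((c | b) -> (~b & ~a)): min(1, 1 − 0.69 + 0.74) = 1
  (((c | b) -> (~b & ~a)) & c) = min(1, 0.69) = 0.69
  (((~c | ~c) | ~b) | (((c | b) -> (~b & ~a)) & c)) = max(0.74, 0.69) = 0.74
  ~(((~c | ~c) | ~b) | (((c | b) -> (~b & ~a)) & c)): Łukasiewicz ¬ gives 1 − 0.74 = 0.26
  Łukasiewicz value = 0.26
Difference: 1 − 0.26 = 0.74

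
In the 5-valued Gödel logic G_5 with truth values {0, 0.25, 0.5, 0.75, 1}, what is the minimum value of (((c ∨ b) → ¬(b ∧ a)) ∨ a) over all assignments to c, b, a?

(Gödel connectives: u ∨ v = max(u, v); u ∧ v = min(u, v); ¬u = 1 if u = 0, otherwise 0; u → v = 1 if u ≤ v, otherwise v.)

The minimum is attained at c = 0, b = 0.25, a = 0.25:
  (c ∨ b) = max(0, 0.25) = 0.25
  (b ∧ a) = min(0.25, 0.25) = 0.25
  ¬(b ∧ a): Gödel ¬ of 0.25 = 0 (operand ≠ 0)
  ((c ∨ b) → ¬(b ∧ a)): 0.25 > 0, so result = 0
  (((c ∨ b) → ¬(b ∧ a)) ∨ a) = max(0, 0.25) = 0.25
Checking all 125 assignments confirms none give a value below 0.25.

0.25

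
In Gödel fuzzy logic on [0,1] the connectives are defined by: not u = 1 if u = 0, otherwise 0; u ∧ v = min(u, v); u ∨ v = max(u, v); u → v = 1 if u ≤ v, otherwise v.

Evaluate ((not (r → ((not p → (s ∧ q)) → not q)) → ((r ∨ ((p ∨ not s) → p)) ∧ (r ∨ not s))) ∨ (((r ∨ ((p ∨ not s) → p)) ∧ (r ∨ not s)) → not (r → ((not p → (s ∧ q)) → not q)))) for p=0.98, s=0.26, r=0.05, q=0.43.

1.00

not p: Gödel ¬ of 0.98 = 0 (operand ≠ 0)
(s ∧ q) = min(0.26, 0.43) = 0.26
(not p → (s ∧ q)): 0 ≤ 0.26, so result = 1
not q: Gödel ¬ of 0.43 = 0 (operand ≠ 0)
((not p → (s ∧ q)) → not q): 1 > 0, so result = 0
(r → ((not p → (s ∧ q)) → not q)): 0.05 > 0, so result = 0
not (r → ((not p → (s ∧ q)) → not q)): Gödel ¬ of 0 = 1 (operand is 0)
not s: Gödel ¬ of 0.26 = 0 (operand ≠ 0)
(p ∨ not s) = max(0.98, 0) = 0.98
((p ∨ not s) → p): 0.98 ≤ 0.98, so result = 1
(r ∨ ((p ∨ not s) → p)) = max(0.05, 1) = 1
not s: Gödel ¬ of 0.26 = 0 (operand ≠ 0)
(r ∨ not s) = max(0.05, 0) = 0.05
((r ∨ ((p ∨ not s) → p)) ∧ (r ∨ not s)) = min(1, 0.05) = 0.05
(not (r → ((not p → (s ∧ q)) → not q)) → ((r ∨ ((p ∨ not s) → p)) ∧ (r ∨ not s))): 1 > 0.05, so result = 0.05
not s: Gödel ¬ of 0.26 = 0 (operand ≠ 0)
(p ∨ not s) = max(0.98, 0) = 0.98
((p ∨ not s) → p): 0.98 ≤ 0.98, so result = 1
(r ∨ ((p ∨ not s) → p)) = max(0.05, 1) = 1
not s: Gödel ¬ of 0.26 = 0 (operand ≠ 0)
(r ∨ not s) = max(0.05, 0) = 0.05
((r ∨ ((p ∨ not s) → p)) ∧ (r ∨ not s)) = min(1, 0.05) = 0.05
not p: Gödel ¬ of 0.98 = 0 (operand ≠ 0)
(s ∧ q) = min(0.26, 0.43) = 0.26
(not p → (s ∧ q)): 0 ≤ 0.26, so result = 1
not q: Gödel ¬ of 0.43 = 0 (operand ≠ 0)
((not p → (s ∧ q)) → not q): 1 > 0, so result = 0
(r → ((not p → (s ∧ q)) → not q)): 0.05 > 0, so result = 0
not (r → ((not p → (s ∧ q)) → not q)): Gödel ¬ of 0 = 1 (operand is 0)
(((r ∨ ((p ∨ not s) → p)) ∧ (r ∨ not s)) → not (r → ((not p → (s ∧ q)) → not q))): 0.05 ≤ 1, so result = 1
((not (r → ((not p → (s ∧ q)) → not q)) → ((r ∨ ((p ∨ not s) → p)) ∧ (r ∨ not s))) ∨ (((r ∨ ((p ∨ not s) → p)) ∧ (r ∨ not s)) → not (r → ((not p → (s ∧ q)) → not q)))) = max(0.05, 1) = 1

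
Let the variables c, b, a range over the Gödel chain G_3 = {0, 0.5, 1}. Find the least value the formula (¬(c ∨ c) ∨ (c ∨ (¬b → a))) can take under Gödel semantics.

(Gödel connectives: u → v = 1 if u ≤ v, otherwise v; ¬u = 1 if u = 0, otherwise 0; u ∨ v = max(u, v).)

The minimum is attained at c = 0.5, b = 0, a = 0:
  (c ∨ c) = max(0.5, 0.5) = 0.5
  ¬(c ∨ c): Gödel ¬ of 0.5 = 0 (operand ≠ 0)
  ¬b: Gödel ¬ of 0 = 1 (operand is 0)
  (¬b → a): 1 > 0, so result = 0
  (c ∨ (¬b → a)) = max(0.5, 0) = 0.5
  (¬(c ∨ c) ∨ (c ∨ (¬b → a))) = max(0, 0.5) = 0.5
Checking all 27 assignments confirms none give a value below 0.50.

0.50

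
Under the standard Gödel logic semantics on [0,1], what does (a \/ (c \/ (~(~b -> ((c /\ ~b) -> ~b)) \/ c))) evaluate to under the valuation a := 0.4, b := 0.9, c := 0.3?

~b: Gödel ¬ of 0.9 = 0 (operand ≠ 0)
~b: Gödel ¬ of 0.9 = 0 (operand ≠ 0)
(c /\ ~b) = min(0.3, 0) = 0
~b: Gödel ¬ of 0.9 = 0 (operand ≠ 0)
((c /\ ~b) -> ~b): 0 ≤ 0, so result = 1
(~b -> ((c /\ ~b) -> ~b)): 0 ≤ 1, so result = 1
~(~b -> ((c /\ ~b) -> ~b)): Gödel ¬ of 1 = 0 (operand ≠ 0)
(~(~b -> ((c /\ ~b) -> ~b)) \/ c) = max(0, 0.3) = 0.3
(c \/ (~(~b -> ((c /\ ~b) -> ~b)) \/ c)) = max(0.3, 0.3) = 0.3
(a \/ (c \/ (~(~b -> ((c /\ ~b) -> ~b)) \/ c))) = max(0.4, 0.3) = 0.4

0.40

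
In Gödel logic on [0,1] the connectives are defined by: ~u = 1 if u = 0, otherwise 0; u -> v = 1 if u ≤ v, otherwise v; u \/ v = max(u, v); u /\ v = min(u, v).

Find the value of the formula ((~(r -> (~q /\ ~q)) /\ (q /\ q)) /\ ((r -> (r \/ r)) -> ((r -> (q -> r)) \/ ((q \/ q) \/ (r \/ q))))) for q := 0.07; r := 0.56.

~q: Gödel ¬ of 0.07 = 0 (operand ≠ 0)
~q: Gödel ¬ of 0.07 = 0 (operand ≠ 0)
(~q /\ ~q) = min(0, 0) = 0
(r -> (~q /\ ~q)): 0.56 > 0, so result = 0
~(r -> (~q /\ ~q)): Gödel ¬ of 0 = 1 (operand is 0)
(q /\ q) = min(0.07, 0.07) = 0.07
(~(r -> (~q /\ ~q)) /\ (q /\ q)) = min(1, 0.07) = 0.07
(r \/ r) = max(0.56, 0.56) = 0.56
(r -> (r \/ r)): 0.56 ≤ 0.56, so result = 1
(q -> r): 0.07 ≤ 0.56, so result = 1
(r -> (q -> r)): 0.56 ≤ 1, so result = 1
(q \/ q) = max(0.07, 0.07) = 0.07
(r \/ q) = max(0.56, 0.07) = 0.56
((q \/ q) \/ (r \/ q)) = max(0.07, 0.56) = 0.56
((r -> (q -> r)) \/ ((q \/ q) \/ (r \/ q))) = max(1, 0.56) = 1
((r -> (r \/ r)) -> ((r -> (q -> r)) \/ ((q \/ q) \/ (r \/ q)))): 1 ≤ 1, so result = 1
((~(r -> (~q /\ ~q)) /\ (q /\ q)) /\ ((r -> (r \/ r)) -> ((r -> (q -> r)) \/ ((q \/ q) \/ (r \/ q))))) = min(0.07, 1) = 0.07

0.07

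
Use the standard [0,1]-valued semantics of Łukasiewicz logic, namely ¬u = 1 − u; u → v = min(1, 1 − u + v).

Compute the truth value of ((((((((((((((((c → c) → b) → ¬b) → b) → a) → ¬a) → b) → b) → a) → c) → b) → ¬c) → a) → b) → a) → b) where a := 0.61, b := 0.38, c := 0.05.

(c → c): min(1, 1 − 0.05 + 0.05) = 1
((c → c) → b): min(1, 1 − 1 + 0.38) = 0.38
¬b: Łukasiewicz ¬ gives 1 − 0.38 = 0.62
(((c → c) → b) → ¬b): min(1, 1 − 0.38 + 0.62) = 1
((((c → c) → b) → ¬b) → b): min(1, 1 − 1 + 0.38) = 0.38
(((((c → c) → b) → ¬b) → b) → a): min(1, 1 − 0.38 + 0.61) = 1
¬a: Łukasiewicz ¬ gives 1 − 0.61 = 0.39
((((((c → c) → b) → ¬b) → b) → a) → ¬a): min(1, 1 − 1 + 0.39) = 0.39
(((((((c → c) → b) → ¬b) → b) → a) → ¬a) → b): min(1, 1 − 0.39 + 0.38) = 0.99
((((((((c → c) → b) → ¬b) → b) → a) → ¬a) → b) → b): min(1, 1 − 0.99 + 0.38) = 0.39
(((((((((c → c) → b) → ¬b) → b) → a) → ¬a) → b) → b) → a): min(1, 1 − 0.39 + 0.61) = 1
((((((((((c → c) → b) → ¬b) → b) → a) → ¬a) → b) → b) → a) → c): min(1, 1 − 1 + 0.05) = 0.05
(((((((((((c → c) → b) → ¬b) → b) → a) → ¬a) → b) → b) → a) → c) → b): min(1, 1 − 0.05 + 0.38) = 1
¬c: Łukasiewicz ¬ gives 1 − 0.05 = 0.95
((((((((((((c → c) → b) → ¬b) → b) → a) → ¬a) → b) → b) → a) → c) → b) → ¬c): min(1, 1 − 1 + 0.95) = 0.95
(((((((((((((c → c) → b) → ¬b) → b) → a) → ¬a) → b) → b) → a) → c) → b) → ¬c) → a): min(1, 1 − 0.95 + 0.61) = 0.66
((((((((((((((c → c) → b) → ¬b) → b) → a) → ¬a) → b) → b) → a) → c) → b) → ¬c) → a) → b): min(1, 1 − 0.66 + 0.38) = 0.72
(((((((((((((((c → c) → b) → ¬b) → b) → a) → ¬a) → b) → b) → a) → c) → b) → ¬c) → a) → b) → a): min(1, 1 − 0.72 + 0.61) = 0.89
((((((((((((((((c → c) → b) → ¬b) → b) → a) → ¬a) → b) → b) → a) → c) → b) → ¬c) → a) → b) → a) → b): min(1, 1 − 0.89 + 0.38) = 0.49

0.49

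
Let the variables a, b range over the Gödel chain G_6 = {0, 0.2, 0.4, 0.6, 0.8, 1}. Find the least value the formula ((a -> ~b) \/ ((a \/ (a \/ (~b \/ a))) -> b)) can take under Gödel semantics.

0.20

The minimum is attained at a = 0.4, b = 0.2:
  ~b: Gödel ¬ of 0.2 = 0 (operand ≠ 0)
  (a -> ~b): 0.4 > 0, so result = 0
  ~b: Gödel ¬ of 0.2 = 0 (operand ≠ 0)
  (~b \/ a) = max(0, 0.4) = 0.4
  (a \/ (~b \/ a)) = max(0.4, 0.4) = 0.4
  (a \/ (a \/ (~b \/ a))) = max(0.4, 0.4) = 0.4
  ((a \/ (a \/ (~b \/ a))) -> b): 0.4 > 0.2, so result = 0.2
  ((a -> ~b) \/ ((a \/ (a \/ (~b \/ a))) -> b)) = max(0, 0.2) = 0.2
Checking all 36 assignments confirms none give a value below 0.20.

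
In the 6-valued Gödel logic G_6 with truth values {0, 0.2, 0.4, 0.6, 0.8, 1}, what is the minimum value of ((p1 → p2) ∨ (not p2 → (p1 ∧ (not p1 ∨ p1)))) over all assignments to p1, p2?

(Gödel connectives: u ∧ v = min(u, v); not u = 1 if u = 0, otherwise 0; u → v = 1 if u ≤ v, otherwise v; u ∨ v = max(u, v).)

The minimum is attained at p1 = 0.2, p2 = 0:
  (p1 → p2): 0.2 > 0, so result = 0
  not p2: Gödel ¬ of 0 = 1 (operand is 0)
  not p1: Gödel ¬ of 0.2 = 0 (operand ≠ 0)
  (not p1 ∨ p1) = max(0, 0.2) = 0.2
  (p1 ∧ (not p1 ∨ p1)) = min(0.2, 0.2) = 0.2
  (not p2 → (p1 ∧ (not p1 ∨ p1))): 1 > 0.2, so result = 0.2
  ((p1 → p2) ∨ (not p2 → (p1 ∧ (not p1 ∨ p1)))) = max(0, 0.2) = 0.2
Checking all 36 assignments confirms none give a value below 0.20.

0.20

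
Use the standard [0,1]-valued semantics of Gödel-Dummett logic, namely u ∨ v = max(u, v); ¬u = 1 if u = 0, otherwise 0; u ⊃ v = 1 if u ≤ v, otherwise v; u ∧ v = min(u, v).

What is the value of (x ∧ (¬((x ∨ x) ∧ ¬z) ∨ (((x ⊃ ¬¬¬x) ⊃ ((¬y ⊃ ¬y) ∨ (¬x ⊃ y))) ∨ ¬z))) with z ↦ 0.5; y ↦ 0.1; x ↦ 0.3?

0.30

(x ∨ x) = max(0.3, 0.3) = 0.3
¬z: Gödel ¬ of 0.5 = 0 (operand ≠ 0)
((x ∨ x) ∧ ¬z) = min(0.3, 0) = 0
¬((x ∨ x) ∧ ¬z): Gödel ¬ of 0 = 1 (operand is 0)
¬x: Gödel ¬ of 0.3 = 0 (operand ≠ 0)
¬¬x: Gödel ¬ of 0 = 1 (operand is 0)
¬¬¬x: Gödel ¬ of 1 = 0 (operand ≠ 0)
(x ⊃ ¬¬¬x): 0.3 > 0, so result = 0
¬y: Gödel ¬ of 0.1 = 0 (operand ≠ 0)
¬y: Gödel ¬ of 0.1 = 0 (operand ≠ 0)
(¬y ⊃ ¬y): 0 ≤ 0, so result = 1
¬x: Gödel ¬ of 0.3 = 0 (operand ≠ 0)
(¬x ⊃ y): 0 ≤ 0.1, so result = 1
((¬y ⊃ ¬y) ∨ (¬x ⊃ y)) = max(1, 1) = 1
((x ⊃ ¬¬¬x) ⊃ ((¬y ⊃ ¬y) ∨ (¬x ⊃ y))): 0 ≤ 1, so result = 1
¬z: Gödel ¬ of 0.5 = 0 (operand ≠ 0)
(((x ⊃ ¬¬¬x) ⊃ ((¬y ⊃ ¬y) ∨ (¬x ⊃ y))) ∨ ¬z) = max(1, 0) = 1
(¬((x ∨ x) ∧ ¬z) ∨ (((x ⊃ ¬¬¬x) ⊃ ((¬y ⊃ ¬y) ∨ (¬x ⊃ y))) ∨ ¬z)) = max(1, 1) = 1
(x ∧ (¬((x ∨ x) ∧ ¬z) ∨ (((x ⊃ ¬¬¬x) ⊃ ((¬y ⊃ ¬y) ∨ (¬x ⊃ y))) ∨ ¬z))) = min(0.3, 1) = 0.3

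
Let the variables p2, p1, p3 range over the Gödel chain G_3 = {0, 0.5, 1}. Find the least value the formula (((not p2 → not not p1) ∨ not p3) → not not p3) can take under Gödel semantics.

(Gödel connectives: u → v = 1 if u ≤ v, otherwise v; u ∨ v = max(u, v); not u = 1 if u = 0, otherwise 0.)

0.00

The minimum is attained at p2 = 0, p1 = 0, p3 = 0:
  not p2: Gödel ¬ of 0 = 1 (operand is 0)
  not p1: Gödel ¬ of 0 = 1 (operand is 0)
  not not p1: Gödel ¬ of 1 = 0 (operand ≠ 0)
  (not p2 → not not p1): 1 > 0, so result = 0
  not p3: Gödel ¬ of 0 = 1 (operand is 0)
  ((not p2 → not not p1) ∨ not p3) = max(0, 1) = 1
  not p3: Gödel ¬ of 0 = 1 (operand is 0)
  not not p3: Gödel ¬ of 1 = 0 (operand ≠ 0)
  (((not p2 → not not p1) ∨ not p3) → not not p3): 1 > 0, so result = 0
Checking all 27 assignments confirms none give a value below 0.00.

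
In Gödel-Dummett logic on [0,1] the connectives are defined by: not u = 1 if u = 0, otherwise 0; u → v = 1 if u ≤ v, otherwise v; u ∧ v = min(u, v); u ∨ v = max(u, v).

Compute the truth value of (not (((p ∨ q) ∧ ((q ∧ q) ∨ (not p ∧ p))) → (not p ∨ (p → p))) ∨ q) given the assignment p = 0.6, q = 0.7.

(p ∨ q) = max(0.6, 0.7) = 0.7
(q ∧ q) = min(0.7, 0.7) = 0.7
not p: Gödel ¬ of 0.6 = 0 (operand ≠ 0)
(not p ∧ p) = min(0, 0.6) = 0
((q ∧ q) ∨ (not p ∧ p)) = max(0.7, 0) = 0.7
((p ∨ q) ∧ ((q ∧ q) ∨ (not p ∧ p))) = min(0.7, 0.7) = 0.7
not p: Gödel ¬ of 0.6 = 0 (operand ≠ 0)
(p → p): 0.6 ≤ 0.6, so result = 1
(not p ∨ (p → p)) = max(0, 1) = 1
(((p ∨ q) ∧ ((q ∧ q) ∨ (not p ∧ p))) → (not p ∨ (p → p))): 0.7 ≤ 1, so result = 1
not (((p ∨ q) ∧ ((q ∧ q) ∨ (not p ∧ p))) → (not p ∨ (p → p))): Gödel ¬ of 1 = 0 (operand ≠ 0)
(not (((p ∨ q) ∧ ((q ∧ q) ∨ (not p ∧ p))) → (not p ∨ (p → p))) ∨ q) = max(0, 0.7) = 0.7

0.70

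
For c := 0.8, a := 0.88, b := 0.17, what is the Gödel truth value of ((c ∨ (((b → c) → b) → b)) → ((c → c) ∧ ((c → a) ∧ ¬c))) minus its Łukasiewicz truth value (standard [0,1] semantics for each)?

-0.20

Gödel evaluation:
  (b → c): 0.17 ≤ 0.8, so result = 1
  ((b → c) → b): 1 > 0.17, so result = 0.17
  (((b → c) → b) → b): 0.17 ≤ 0.17, so result = 1
  (c ∨ (((b → c) → b) → b)) = max(0.8, 1) = 1
  (c → c): 0.8 ≤ 0.8, so result = 1
  (c → a): 0.8 ≤ 0.88, so result = 1
  ¬c: Gödel ¬ of 0.8 = 0 (operand ≠ 0)
  ((c → a) ∧ ¬c) = min(1, 0) = 0
  ((c → c) ∧ ((c → a) ∧ ¬c)) = min(1, 0) = 0
  ((c ∨ (((b → c) → b) → b)) → ((c → c) ∧ ((c → a) ∧ ¬c))): 1 > 0, so result = 0
  Gödel value = 0
Łukasiewicz evaluation:
  (b → c): min(1, 1 − 0.17 + 0.8) = 1
  ((b → c) → b): min(1, 1 − 1 + 0.17) = 0.17
  (((b → c) → b) → b): min(1, 1 − 0.17 + 0.17) = 1
  (c ∨ (((b → c) → b) → b)) = max(0.8, 1) = 1
  (c → c): min(1, 1 − 0.8 + 0.8) = 1
  (c → a): min(1, 1 − 0.8 + 0.88) = 1
  ¬c: Łukasiewicz ¬ gives 1 − 0.8 = 0.2
  ((c → a) ∧ ¬c) = min(1, 0.2) = 0.2
  ((c → c) ∧ ((c → a) ∧ ¬c)) = min(1, 0.2) = 0.2
  ((c ∨ (((b → c) → b) → b)) → ((c → c) ∧ ((c → a) ∧ ¬c))): min(1, 1 − 1 + 0.2) = 0.2
  Łukasiewicz value = 0.2
Difference: 0 − 0.2 = -0.20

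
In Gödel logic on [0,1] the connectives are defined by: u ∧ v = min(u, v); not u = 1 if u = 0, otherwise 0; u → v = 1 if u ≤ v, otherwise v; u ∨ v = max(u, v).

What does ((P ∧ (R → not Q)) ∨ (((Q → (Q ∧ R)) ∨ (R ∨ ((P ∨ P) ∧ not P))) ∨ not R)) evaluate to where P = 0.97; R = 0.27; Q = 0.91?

not Q: Gödel ¬ of 0.91 = 0 (operand ≠ 0)
(R → not Q): 0.27 > 0, so result = 0
(P ∧ (R → not Q)) = min(0.97, 0) = 0
(Q ∧ R) = min(0.91, 0.27) = 0.27
(Q → (Q ∧ R)): 0.91 > 0.27, so result = 0.27
(P ∨ P) = max(0.97, 0.97) = 0.97
not P: Gödel ¬ of 0.97 = 0 (operand ≠ 0)
((P ∨ P) ∧ not P) = min(0.97, 0) = 0
(R ∨ ((P ∨ P) ∧ not P)) = max(0.27, 0) = 0.27
((Q → (Q ∧ R)) ∨ (R ∨ ((P ∨ P) ∧ not P))) = max(0.27, 0.27) = 0.27
not R: Gödel ¬ of 0.27 = 0 (operand ≠ 0)
(((Q → (Q ∧ R)) ∨ (R ∨ ((P ∨ P) ∧ not P))) ∨ not R) = max(0.27, 0) = 0.27
((P ∧ (R → not Q)) ∨ (((Q → (Q ∧ R)) ∨ (R ∨ ((P ∨ P) ∧ not P))) ∨ not R)) = max(0, 0.27) = 0.27

0.27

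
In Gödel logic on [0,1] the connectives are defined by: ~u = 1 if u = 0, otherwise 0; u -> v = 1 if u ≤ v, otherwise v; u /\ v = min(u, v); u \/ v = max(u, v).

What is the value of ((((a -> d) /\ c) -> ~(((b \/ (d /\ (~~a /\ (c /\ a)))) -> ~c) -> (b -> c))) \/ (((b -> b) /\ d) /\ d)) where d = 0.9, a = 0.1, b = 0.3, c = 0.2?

(a -> d): 0.1 ≤ 0.9, so result = 1
((a -> d) /\ c) = min(1, 0.2) = 0.2
~a: Gödel ¬ of 0.1 = 0 (operand ≠ 0)
~~a: Gödel ¬ of 0 = 1 (operand is 0)
(c /\ a) = min(0.2, 0.1) = 0.1
(~~a /\ (c /\ a)) = min(1, 0.1) = 0.1
(d /\ (~~a /\ (c /\ a))) = min(0.9, 0.1) = 0.1
(b \/ (d /\ (~~a /\ (c /\ a)))) = max(0.3, 0.1) = 0.3
~c: Gödel ¬ of 0.2 = 0 (operand ≠ 0)
((b \/ (d /\ (~~a /\ (c /\ a)))) -> ~c): 0.3 > 0, so result = 0
(b -> c): 0.3 > 0.2, so result = 0.2
(((b \/ (d /\ (~~a /\ (c /\ a)))) -> ~c) -> (b -> c)): 0 ≤ 0.2, so result = 1
~(((b \/ (d /\ (~~a /\ (c /\ a)))) -> ~c) -> (b -> c)): Gödel ¬ of 1 = 0 (operand ≠ 0)
(((a -> d) /\ c) -> ~(((b \/ (d /\ (~~a /\ (c /\ a)))) -> ~c) -> (b -> c))): 0.2 > 0, so result = 0
(b -> b): 0.3 ≤ 0.3, so result = 1
((b -> b) /\ d) = min(1, 0.9) = 0.9
(((b -> b) /\ d) /\ d) = min(0.9, 0.9) = 0.9
((((a -> d) /\ c) -> ~(((b \/ (d /\ (~~a /\ (c /\ a)))) -> ~c) -> (b -> c))) \/ (((b -> b) /\ d) /\ d)) = max(0, 0.9) = 0.9

0.90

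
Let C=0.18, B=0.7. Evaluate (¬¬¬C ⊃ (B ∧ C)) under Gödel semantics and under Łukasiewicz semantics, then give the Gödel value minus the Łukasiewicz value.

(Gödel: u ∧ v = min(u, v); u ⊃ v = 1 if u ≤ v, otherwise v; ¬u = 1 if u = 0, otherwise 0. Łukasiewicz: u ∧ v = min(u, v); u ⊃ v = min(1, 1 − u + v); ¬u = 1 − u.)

0.64

Gödel evaluation:
  ¬C: Gödel ¬ of 0.18 = 0 (operand ≠ 0)
  ¬¬C: Gödel ¬ of 0 = 1 (operand is 0)
  ¬¬¬C: Gödel ¬ of 1 = 0 (operand ≠ 0)
  (B ∧ C) = min(0.7, 0.18) = 0.18
  (¬¬¬C ⊃ (B ∧ C)): 0 ≤ 0.18, so result = 1
  Gödel value = 1
Łukasiewicz evaluation:
  ¬C: Łukasiewicz ¬ gives 1 − 0.18 = 0.82
  ¬¬C: Łukasiewicz ¬ gives 1 − 0.82 = 0.18
  ¬¬¬C: Łukasiewicz ¬ gives 1 − 0.18 = 0.82
  (B ∧ C) = min(0.7, 0.18) = 0.18
  (¬¬¬C ⊃ (B ∧ C)): min(1, 1 − 0.82 + 0.18) = 0.36
  Łukasiewicz value = 0.36
Difference: 1 − 0.36 = 0.64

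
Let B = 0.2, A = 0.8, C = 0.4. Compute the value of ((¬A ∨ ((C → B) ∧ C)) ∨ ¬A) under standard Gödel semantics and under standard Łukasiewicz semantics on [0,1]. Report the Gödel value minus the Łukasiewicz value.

Gödel evaluation:
  ¬A: Gödel ¬ of 0.8 = 0 (operand ≠ 0)
  (C → B): 0.4 > 0.2, so result = 0.2
  ((C → B) ∧ C) = min(0.2, 0.4) = 0.2
  (¬A ∨ ((C → B) ∧ C)) = max(0, 0.2) = 0.2
  ¬A: Gödel ¬ of 0.8 = 0 (operand ≠ 0)
  ((¬A ∨ ((C → B) ∧ C)) ∨ ¬A) = max(0.2, 0) = 0.2
  Gödel value = 0.2
Łukasiewicz evaluation:
  ¬A: Łukasiewicz ¬ gives 1 − 0.8 = 0.2
  (C → B): min(1, 1 − 0.4 + 0.2) = 0.8
  ((C → B) ∧ C) = min(0.8, 0.4) = 0.4
  (¬A ∨ ((C → B) ∧ C)) = max(0.2, 0.4) = 0.4
  ¬A: Łukasiewicz ¬ gives 1 − 0.8 = 0.2
  ((¬A ∨ ((C → B) ∧ C)) ∨ ¬A) = max(0.4, 0.2) = 0.4
  Łukasiewicz value = 0.4
Difference: 0.2 − 0.4 = -0.20

-0.20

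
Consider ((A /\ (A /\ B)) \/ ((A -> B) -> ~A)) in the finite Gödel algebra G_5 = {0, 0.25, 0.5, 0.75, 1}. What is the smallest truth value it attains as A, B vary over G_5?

0.25

The minimum is attained at A = 0.25, B = 0.25:
  (A /\ B) = min(0.25, 0.25) = 0.25
  (A /\ (A /\ B)) = min(0.25, 0.25) = 0.25
  (A -> B): 0.25 ≤ 0.25, so result = 1
  ~A: Gödel ¬ of 0.25 = 0 (operand ≠ 0)
  ((A -> B) -> ~A): 1 > 0, so result = 0
  ((A /\ (A /\ B)) \/ ((A -> B) -> ~A)) = max(0.25, 0) = 0.25
Checking all 25 assignments confirms none give a value below 0.25.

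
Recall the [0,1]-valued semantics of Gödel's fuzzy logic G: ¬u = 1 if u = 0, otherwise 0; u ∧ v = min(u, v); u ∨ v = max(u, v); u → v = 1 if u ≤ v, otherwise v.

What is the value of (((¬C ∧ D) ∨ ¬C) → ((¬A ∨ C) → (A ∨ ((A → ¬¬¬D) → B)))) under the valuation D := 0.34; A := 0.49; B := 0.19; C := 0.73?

¬C: Gödel ¬ of 0.73 = 0 (operand ≠ 0)
(¬C ∧ D) = min(0, 0.34) = 0
¬C: Gödel ¬ of 0.73 = 0 (operand ≠ 0)
((¬C ∧ D) ∨ ¬C) = max(0, 0) = 0
¬A: Gödel ¬ of 0.49 = 0 (operand ≠ 0)
(¬A ∨ C) = max(0, 0.73) = 0.73
¬D: Gödel ¬ of 0.34 = 0 (operand ≠ 0)
¬¬D: Gödel ¬ of 0 = 1 (operand is 0)
¬¬¬D: Gödel ¬ of 1 = 0 (operand ≠ 0)
(A → ¬¬¬D): 0.49 > 0, so result = 0
((A → ¬¬¬D) → B): 0 ≤ 0.19, so result = 1
(A ∨ ((A → ¬¬¬D) → B)) = max(0.49, 1) = 1
((¬A ∨ C) → (A ∨ ((A → ¬¬¬D) → B))): 0.73 ≤ 1, so result = 1
(((¬C ∧ D) ∨ ¬C) → ((¬A ∨ C) → (A ∨ ((A → ¬¬¬D) → B)))): 0 ≤ 1, so result = 1

1.00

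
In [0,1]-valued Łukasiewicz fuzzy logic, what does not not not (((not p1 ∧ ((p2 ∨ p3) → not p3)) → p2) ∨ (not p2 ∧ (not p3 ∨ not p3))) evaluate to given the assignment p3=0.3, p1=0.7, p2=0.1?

not p1: Łukasiewicz ¬ gives 1 − 0.7 = 0.3
(p2 ∨ p3) = max(0.1, 0.3) = 0.3
not p3: Łukasiewicz ¬ gives 1 − 0.3 = 0.7
((p2 ∨ p3) → not p3): min(1, 1 − 0.3 + 0.7) = 1
(not p1 ∧ ((p2 ∨ p3) → not p3)) = min(0.3, 1) = 0.3
((not p1 ∧ ((p2 ∨ p3) → not p3)) → p2): min(1, 1 − 0.3 + 0.1) = 0.8
not p2: Łukasiewicz ¬ gives 1 − 0.1 = 0.9
not p3: Łukasiewicz ¬ gives 1 − 0.3 = 0.7
not p3: Łukasiewicz ¬ gives 1 − 0.3 = 0.7
(not p3 ∨ not p3) = max(0.7, 0.7) = 0.7
(not p2 ∧ (not p3 ∨ not p3)) = min(0.9, 0.7) = 0.7
(((not p1 ∧ ((p2 ∨ p3) → not p3)) → p2) ∨ (not p2 ∧ (not p3 ∨ not p3))) = max(0.8, 0.7) = 0.8
not (((not p1 ∧ ((p2 ∨ p3) → not p3)) → p2) ∨ (not p2 ∧ (not p3 ∨ not p3))): Łukasiewicz ¬ gives 1 − 0.8 = 0.2
not not (((not p1 ∧ ((p2 ∨ p3) → not p3)) → p2) ∨ (not p2 ∧ (not p3 ∨ not p3))): Łukasiewicz ¬ gives 1 − 0.2 = 0.8
not not not (((not p1 ∧ ((p2 ∨ p3) → not p3)) → p2) ∨ (not p2 ∧ (not p3 ∨ not p3))): Łukasiewicz ¬ gives 1 − 0.8 = 0.2

0.20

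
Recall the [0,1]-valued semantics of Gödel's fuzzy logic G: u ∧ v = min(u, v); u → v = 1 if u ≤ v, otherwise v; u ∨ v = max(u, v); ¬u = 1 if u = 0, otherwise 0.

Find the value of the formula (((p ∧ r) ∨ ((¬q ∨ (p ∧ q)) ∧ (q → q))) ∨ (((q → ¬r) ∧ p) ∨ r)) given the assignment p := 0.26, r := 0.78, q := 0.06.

0.78

(p ∧ r) = min(0.26, 0.78) = 0.26
¬q: Gödel ¬ of 0.06 = 0 (operand ≠ 0)
(p ∧ q) = min(0.26, 0.06) = 0.06
(¬q ∨ (p ∧ q)) = max(0, 0.06) = 0.06
(q → q): 0.06 ≤ 0.06, so result = 1
((¬q ∨ (p ∧ q)) ∧ (q → q)) = min(0.06, 1) = 0.06
((p ∧ r) ∨ ((¬q ∨ (p ∧ q)) ∧ (q → q))) = max(0.26, 0.06) = 0.26
¬r: Gödel ¬ of 0.78 = 0 (operand ≠ 0)
(q → ¬r): 0.06 > 0, so result = 0
((q → ¬r) ∧ p) = min(0, 0.26) = 0
(((q → ¬r) ∧ p) ∨ r) = max(0, 0.78) = 0.78
(((p ∧ r) ∨ ((¬q ∨ (p ∧ q)) ∧ (q → q))) ∨ (((q → ¬r) ∧ p) ∨ r)) = max(0.26, 0.78) = 0.78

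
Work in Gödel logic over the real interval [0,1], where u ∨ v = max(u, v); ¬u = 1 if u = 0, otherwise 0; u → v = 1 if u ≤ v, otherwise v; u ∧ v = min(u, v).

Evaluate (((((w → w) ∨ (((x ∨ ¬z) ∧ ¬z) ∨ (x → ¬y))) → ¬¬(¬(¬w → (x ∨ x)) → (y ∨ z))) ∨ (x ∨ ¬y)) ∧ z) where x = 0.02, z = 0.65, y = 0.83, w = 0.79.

0.65

(w → w): 0.79 ≤ 0.79, so result = 1
¬z: Gödel ¬ of 0.65 = 0 (operand ≠ 0)
(x ∨ ¬z) = max(0.02, 0) = 0.02
¬z: Gödel ¬ of 0.65 = 0 (operand ≠ 0)
((x ∨ ¬z) ∧ ¬z) = min(0.02, 0) = 0
¬y: Gödel ¬ of 0.83 = 0 (operand ≠ 0)
(x → ¬y): 0.02 > 0, so result = 0
(((x ∨ ¬z) ∧ ¬z) ∨ (x → ¬y)) = max(0, 0) = 0
((w → w) ∨ (((x ∨ ¬z) ∧ ¬z) ∨ (x → ¬y))) = max(1, 0) = 1
¬w: Gödel ¬ of 0.79 = 0 (operand ≠ 0)
(x ∨ x) = max(0.02, 0.02) = 0.02
(¬w → (x ∨ x)): 0 ≤ 0.02, so result = 1
¬(¬w → (x ∨ x)): Gödel ¬ of 1 = 0 (operand ≠ 0)
(y ∨ z) = max(0.83, 0.65) = 0.83
(¬(¬w → (x ∨ x)) → (y ∨ z)): 0 ≤ 0.83, so result = 1
¬(¬(¬w → (x ∨ x)) → (y ∨ z)): Gödel ¬ of 1 = 0 (operand ≠ 0)
¬¬(¬(¬w → (x ∨ x)) → (y ∨ z)): Gödel ¬ of 0 = 1 (operand is 0)
(((w → w) ∨ (((x ∨ ¬z) ∧ ¬z) ∨ (x → ¬y))) → ¬¬(¬(¬w → (x ∨ x)) → (y ∨ z))): 1 ≤ 1, so result = 1
¬y: Gödel ¬ of 0.83 = 0 (operand ≠ 0)
(x ∨ ¬y) = max(0.02, 0) = 0.02
((((w → w) ∨ (((x ∨ ¬z) ∧ ¬z) ∨ (x → ¬y))) → ¬¬(¬(¬w → (x ∨ x)) → (y ∨ z))) ∨ (x ∨ ¬y)) = max(1, 0.02) = 1
(((((w → w) ∨ (((x ∨ ¬z) ∧ ¬z) ∨ (x → ¬y))) → ¬¬(¬(¬w → (x ∨ x)) → (y ∨ z))) ∨ (x ∨ ¬y)) ∧ z) = min(1, 0.65) = 0.65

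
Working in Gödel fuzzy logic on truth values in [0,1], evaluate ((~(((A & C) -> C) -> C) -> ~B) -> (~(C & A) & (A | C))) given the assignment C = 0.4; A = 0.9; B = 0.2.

(A & C) = min(0.9, 0.4) = 0.4
((A & C) -> C): 0.4 ≤ 0.4, so result = 1
(((A & C) -> C) -> C): 1 > 0.4, so result = 0.4
~(((A & C) -> C) -> C): Gödel ¬ of 0.4 = 0 (operand ≠ 0)
~B: Gödel ¬ of 0.2 = 0 (operand ≠ 0)
(~(((A & C) -> C) -> C) -> ~B): 0 ≤ 0, so result = 1
(C & A) = min(0.4, 0.9) = 0.4
~(C & A): Gödel ¬ of 0.4 = 0 (operand ≠ 0)
(A | C) = max(0.9, 0.4) = 0.9
(~(C & A) & (A | C)) = min(0, 0.9) = 0
((~(((A & C) -> C) -> C) -> ~B) -> (~(C & A) & (A | C))): 1 > 0, so result = 0

0.00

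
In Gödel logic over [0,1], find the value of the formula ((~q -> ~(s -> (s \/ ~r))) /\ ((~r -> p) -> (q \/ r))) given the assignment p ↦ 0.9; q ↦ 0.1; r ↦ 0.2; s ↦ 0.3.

~q: Gödel ¬ of 0.1 = 0 (operand ≠ 0)
~r: Gödel ¬ of 0.2 = 0 (operand ≠ 0)
(s \/ ~r) = max(0.3, 0) = 0.3
(s -> (s \/ ~r)): 0.3 ≤ 0.3, so result = 1
~(s -> (s \/ ~r)): Gödel ¬ of 1 = 0 (operand ≠ 0)
(~q -> ~(s -> (s \/ ~r))): 0 ≤ 0, so result = 1
~r: Gödel ¬ of 0.2 = 0 (operand ≠ 0)
(~r -> p): 0 ≤ 0.9, so result = 1
(q \/ r) = max(0.1, 0.2) = 0.2
((~r -> p) -> (q \/ r)): 1 > 0.2, so result = 0.2
((~q -> ~(s -> (s \/ ~r))) /\ ((~r -> p) -> (q \/ r))) = min(1, 0.2) = 0.2

0.20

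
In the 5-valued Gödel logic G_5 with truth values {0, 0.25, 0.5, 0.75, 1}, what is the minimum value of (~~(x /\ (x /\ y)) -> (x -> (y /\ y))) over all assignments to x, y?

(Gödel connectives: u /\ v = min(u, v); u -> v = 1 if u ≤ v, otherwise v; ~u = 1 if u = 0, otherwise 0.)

0.25

The minimum is attained at x = 0.5, y = 0.25:
  (x /\ y) = min(0.5, 0.25) = 0.25
  (x /\ (x /\ y)) = min(0.5, 0.25) = 0.25
  ~(x /\ (x /\ y)): Gödel ¬ of 0.25 = 0 (operand ≠ 0)
  ~~(x /\ (x /\ y)): Gödel ¬ of 0 = 1 (operand is 0)
  (y /\ y) = min(0.25, 0.25) = 0.25
  (x -> (y /\ y)): 0.5 > 0.25, so result = 0.25
  (~~(x /\ (x /\ y)) -> (x -> (y /\ y))): 1 > 0.25, so result = 0.25
Checking all 25 assignments confirms none give a value below 0.25.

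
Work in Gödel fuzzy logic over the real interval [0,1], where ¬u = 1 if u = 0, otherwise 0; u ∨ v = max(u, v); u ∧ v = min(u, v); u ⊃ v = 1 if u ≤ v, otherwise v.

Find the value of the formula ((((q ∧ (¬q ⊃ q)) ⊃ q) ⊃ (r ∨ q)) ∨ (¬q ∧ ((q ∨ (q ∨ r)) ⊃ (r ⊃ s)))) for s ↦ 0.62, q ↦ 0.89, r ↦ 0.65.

¬q: Gödel ¬ of 0.89 = 0 (operand ≠ 0)
(¬q ⊃ q): 0 ≤ 0.89, so result = 1
(q ∧ (¬q ⊃ q)) = min(0.89, 1) = 0.89
((q ∧ (¬q ⊃ q)) ⊃ q): 0.89 ≤ 0.89, so result = 1
(r ∨ q) = max(0.65, 0.89) = 0.89
(((q ∧ (¬q ⊃ q)) ⊃ q) ⊃ (r ∨ q)): 1 > 0.89, so result = 0.89
¬q: Gödel ¬ of 0.89 = 0 (operand ≠ 0)
(q ∨ r) = max(0.89, 0.65) = 0.89
(q ∨ (q ∨ r)) = max(0.89, 0.89) = 0.89
(r ⊃ s): 0.65 > 0.62, so result = 0.62
((q ∨ (q ∨ r)) ⊃ (r ⊃ s)): 0.89 > 0.62, so result = 0.62
(¬q ∧ ((q ∨ (q ∨ r)) ⊃ (r ⊃ s))) = min(0, 0.62) = 0
((((q ∧ (¬q ⊃ q)) ⊃ q) ⊃ (r ∨ q)) ∨ (¬q ∧ ((q ∨ (q ∨ r)) ⊃ (r ⊃ s)))) = max(0.89, 0) = 0.89

0.89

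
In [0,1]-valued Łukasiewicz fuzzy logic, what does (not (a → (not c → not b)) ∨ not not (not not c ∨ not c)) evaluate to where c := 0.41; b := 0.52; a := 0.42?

0.59

not c: Łukasiewicz ¬ gives 1 − 0.41 = 0.59
not b: Łukasiewicz ¬ gives 1 − 0.52 = 0.48
(not c → not b): min(1, 1 − 0.59 + 0.48) = 0.89
(a → (not c → not b)): min(1, 1 − 0.42 + 0.89) = 1
not (a → (not c → not b)): Łukasiewicz ¬ gives 1 − 1 = 0
not c: Łukasiewicz ¬ gives 1 − 0.41 = 0.59
not not c: Łukasiewicz ¬ gives 1 − 0.59 = 0.41
not c: Łukasiewicz ¬ gives 1 − 0.41 = 0.59
(not not c ∨ not c) = max(0.41, 0.59) = 0.59
not (not not c ∨ not c): Łukasiewicz ¬ gives 1 − 0.59 = 0.41
not not (not not c ∨ not c): Łukasiewicz ¬ gives 1 − 0.41 = 0.59
(not (a → (not c → not b)) ∨ not not (not not c ∨ not c)) = max(0, 0.59) = 0.59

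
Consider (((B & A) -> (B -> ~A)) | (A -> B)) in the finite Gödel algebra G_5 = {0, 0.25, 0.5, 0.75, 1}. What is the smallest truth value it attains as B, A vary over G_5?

The minimum is attained at B = 0.25, A = 0.5:
  (B & A) = min(0.25, 0.5) = 0.25
  ~A: Gödel ¬ of 0.5 = 0 (operand ≠ 0)
  (B -> ~A): 0.25 > 0, so result = 0
  ((B & A) -> (B -> ~A)): 0.25 > 0, so result = 0
  (A -> B): 0.5 > 0.25, so result = 0.25
  (((B & A) -> (B -> ~A)) | (A -> B)) = max(0, 0.25) = 0.25
Checking all 25 assignments confirms none give a value below 0.25.

0.25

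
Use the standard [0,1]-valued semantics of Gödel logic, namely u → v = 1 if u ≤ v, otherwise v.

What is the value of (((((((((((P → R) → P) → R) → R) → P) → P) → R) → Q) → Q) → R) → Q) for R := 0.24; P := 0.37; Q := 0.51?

1.00

(P → R): 0.37 > 0.24, so result = 0.24
((P → R) → P): 0.24 ≤ 0.37, so result = 1
(((P → R) → P) → R): 1 > 0.24, so result = 0.24
((((P → R) → P) → R) → R): 0.24 ≤ 0.24, so result = 1
(((((P → R) → P) → R) → R) → P): 1 > 0.37, so result = 0.37
((((((P → R) → P) → R) → R) → P) → P): 0.37 ≤ 0.37, so result = 1
(((((((P → R) → P) → R) → R) → P) → P) → R): 1 > 0.24, so result = 0.24
((((((((P → R) → P) → R) → R) → P) → P) → R) → Q): 0.24 ≤ 0.51, so result = 1
(((((((((P → R) → P) → R) → R) → P) → P) → R) → Q) → Q): 1 > 0.51, so result = 0.51
((((((((((P → R) → P) → R) → R) → P) → P) → R) → Q) → Q) → R): 0.51 > 0.24, so result = 0.24
(((((((((((P → R) → P) → R) → R) → P) → P) → R) → Q) → Q) → R) → Q): 0.24 ≤ 0.51, so result = 1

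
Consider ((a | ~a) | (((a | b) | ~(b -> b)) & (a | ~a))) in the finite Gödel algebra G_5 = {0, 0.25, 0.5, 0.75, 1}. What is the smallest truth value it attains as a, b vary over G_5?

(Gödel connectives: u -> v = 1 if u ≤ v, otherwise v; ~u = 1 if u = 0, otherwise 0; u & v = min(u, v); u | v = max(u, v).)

The minimum is attained at a = 0.25, b = 0:
  ~a: Gödel ¬ of 0.25 = 0 (operand ≠ 0)
  (a | ~a) = max(0.25, 0) = 0.25
  (a | b) = max(0.25, 0) = 0.25
  (b -> b): 0 ≤ 0, so result = 1
  ~(b -> b): Gödel ¬ of 1 = 0 (operand ≠ 0)
  ((a | b) | ~(b -> b)) = max(0.25, 0) = 0.25
  ~a: Gödel ¬ of 0.25 = 0 (operand ≠ 0)
  (a | ~a) = max(0.25, 0) = 0.25
  (((a | b) | ~(b -> b)) & (a | ~a)) = min(0.25, 0.25) = 0.25
  ((a | ~a) | (((a | b) | ~(b -> b)) & (a | ~a))) = max(0.25, 0.25) = 0.25
Checking all 25 assignments confirms none give a value below 0.25.

0.25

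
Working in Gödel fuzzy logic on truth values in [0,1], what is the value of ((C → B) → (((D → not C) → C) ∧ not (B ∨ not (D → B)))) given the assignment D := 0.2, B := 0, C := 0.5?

1.00

(C → B): 0.5 > 0, so result = 0
not C: Gödel ¬ of 0.5 = 0 (operand ≠ 0)
(D → not C): 0.2 > 0, so result = 0
((D → not C) → C): 0 ≤ 0.5, so result = 1
(D → B): 0.2 > 0, so result = 0
not (D → B): Gödel ¬ of 0 = 1 (operand is 0)
(B ∨ not (D → B)) = max(0, 1) = 1
not (B ∨ not (D → B)): Gödel ¬ of 1 = 0 (operand ≠ 0)
(((D → not C) → C) ∧ not (B ∨ not (D → B))) = min(1, 0) = 0
((C → B) → (((D → not C) → C) ∧ not (B ∨ not (D → B)))): 0 ≤ 0, so result = 1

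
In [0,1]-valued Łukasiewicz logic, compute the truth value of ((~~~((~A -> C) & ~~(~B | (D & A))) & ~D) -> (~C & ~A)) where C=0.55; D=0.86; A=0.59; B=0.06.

~A: Łukasiewicz ¬ gives 1 − 0.59 = 0.41
(~A -> C): min(1, 1 − 0.41 + 0.55) = 1
~B: Łukasiewicz ¬ gives 1 − 0.06 = 0.94
(D & A) = min(0.86, 0.59) = 0.59
(~B | (D & A)) = max(0.94, 0.59) = 0.94
~(~B | (D & A)): Łukasiewicz ¬ gives 1 − 0.94 = 0.06
~~(~B | (D & A)): Łukasiewicz ¬ gives 1 − 0.06 = 0.94
((~A -> C) & ~~(~B | (D & A))) = min(1, 0.94) = 0.94
~((~A -> C) & ~~(~B | (D & A))): Łukasiewicz ¬ gives 1 − 0.94 = 0.06
~~((~A -> C) & ~~(~B | (D & A))): Łukasiewicz ¬ gives 1 − 0.06 = 0.94
~~~((~A -> C) & ~~(~B | (D & A))): Łukasiewicz ¬ gives 1 − 0.94 = 0.06
~D: Łukasiewicz ¬ gives 1 − 0.86 = 0.14
(~~~((~A -> C) & ~~(~B | (D & A))) & ~D) = min(0.06, 0.14) = 0.06
~C: Łukasiewicz ¬ gives 1 − 0.55 = 0.45
~A: Łukasiewicz ¬ gives 1 − 0.59 = 0.41
(~C & ~A) = min(0.45, 0.41) = 0.41
((~~~((~A -> C) & ~~(~B | (D & A))) & ~D) -> (~C & ~A)): min(1, 1 − 0.06 + 0.41) = 1

1.00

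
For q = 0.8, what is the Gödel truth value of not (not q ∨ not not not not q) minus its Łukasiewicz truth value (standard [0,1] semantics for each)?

-0.20

Gödel evaluation:
  not q: Gödel ¬ of 0.8 = 0 (operand ≠ 0)
  not q: Gödel ¬ of 0.8 = 0 (operand ≠ 0)
  not not q: Gödel ¬ of 0 = 1 (operand is 0)
  not not not q: Gödel ¬ of 1 = 0 (operand ≠ 0)
  not not not not q: Gödel ¬ of 0 = 1 (operand is 0)
  (not q ∨ not not not not q) = max(0, 1) = 1
  not (not q ∨ not not not not q): Gödel ¬ of 1 = 0 (operand ≠ 0)
  Gödel value = 0
Łukasiewicz evaluation:
  not q: Łukasiewicz ¬ gives 1 − 0.8 = 0.2
  not q: Łukasiewicz ¬ gives 1 − 0.8 = 0.2
  not not q: Łukasiewicz ¬ gives 1 − 0.2 = 0.8
  not not not q: Łukasiewicz ¬ gives 1 − 0.8 = 0.2
  not not not not q: Łukasiewicz ¬ gives 1 − 0.2 = 0.8
  (not q ∨ not not not not q) = max(0.2, 0.8) = 0.8
  not (not q ∨ not not not not q): Łukasiewicz ¬ gives 1 − 0.8 = 0.2
  Łukasiewicz value = 0.2
Difference: 0 − 0.2 = -0.20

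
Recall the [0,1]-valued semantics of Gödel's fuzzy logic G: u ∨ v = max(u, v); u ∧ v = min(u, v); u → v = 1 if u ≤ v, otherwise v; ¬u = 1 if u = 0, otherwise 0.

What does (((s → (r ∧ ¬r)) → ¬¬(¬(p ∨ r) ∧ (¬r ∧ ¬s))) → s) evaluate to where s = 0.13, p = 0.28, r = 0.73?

0.13

¬r: Gödel ¬ of 0.73 = 0 (operand ≠ 0)
(r ∧ ¬r) = min(0.73, 0) = 0
(s → (r ∧ ¬r)): 0.13 > 0, so result = 0
(p ∨ r) = max(0.28, 0.73) = 0.73
¬(p ∨ r): Gödel ¬ of 0.73 = 0 (operand ≠ 0)
¬r: Gödel ¬ of 0.73 = 0 (operand ≠ 0)
¬s: Gödel ¬ of 0.13 = 0 (operand ≠ 0)
(¬r ∧ ¬s) = min(0, 0) = 0
(¬(p ∨ r) ∧ (¬r ∧ ¬s)) = min(0, 0) = 0
¬(¬(p ∨ r) ∧ (¬r ∧ ¬s)): Gödel ¬ of 0 = 1 (operand is 0)
¬¬(¬(p ∨ r) ∧ (¬r ∧ ¬s)): Gödel ¬ of 1 = 0 (operand ≠ 0)
((s → (r ∧ ¬r)) → ¬¬(¬(p ∨ r) ∧ (¬r ∧ ¬s))): 0 ≤ 0, so result = 1
(((s → (r ∧ ¬r)) → ¬¬(¬(p ∨ r) ∧ (¬r ∧ ¬s))) → s): 1 > 0.13, so result = 0.13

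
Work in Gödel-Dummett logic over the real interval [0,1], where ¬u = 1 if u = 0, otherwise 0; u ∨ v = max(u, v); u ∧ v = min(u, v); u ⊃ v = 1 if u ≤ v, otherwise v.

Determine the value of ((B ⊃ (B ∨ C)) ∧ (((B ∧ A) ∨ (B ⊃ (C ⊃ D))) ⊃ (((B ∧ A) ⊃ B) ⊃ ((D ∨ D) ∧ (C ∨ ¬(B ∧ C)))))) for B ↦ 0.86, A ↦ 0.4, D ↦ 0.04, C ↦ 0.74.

(B ∨ C) = max(0.86, 0.74) = 0.86
(B ⊃ (B ∨ C)): 0.86 ≤ 0.86, so result = 1
(B ∧ A) = min(0.86, 0.4) = 0.4
(C ⊃ D): 0.74 > 0.04, so result = 0.04
(B ⊃ (C ⊃ D)): 0.86 > 0.04, so result = 0.04
((B ∧ A) ∨ (B ⊃ (C ⊃ D))) = max(0.4, 0.04) = 0.4
(B ∧ A) = min(0.86, 0.4) = 0.4
((B ∧ A) ⊃ B): 0.4 ≤ 0.86, so result = 1
(D ∨ D) = max(0.04, 0.04) = 0.04
(B ∧ C) = min(0.86, 0.74) = 0.74
¬(B ∧ C): Gödel ¬ of 0.74 = 0 (operand ≠ 0)
(C ∨ ¬(B ∧ C)) = max(0.74, 0) = 0.74
((D ∨ D) ∧ (C ∨ ¬(B ∧ C))) = min(0.04, 0.74) = 0.04
(((B ∧ A) ⊃ B) ⊃ ((D ∨ D) ∧ (C ∨ ¬(B ∧ C)))): 1 > 0.04, so result = 0.04
(((B ∧ A) ∨ (B ⊃ (C ⊃ D))) ⊃ (((B ∧ A) ⊃ B) ⊃ ((D ∨ D) ∧ (C ∨ ¬(B ∧ C))))): 0.4 > 0.04, so result = 0.04
((B ⊃ (B ∨ C)) ∧ (((B ∧ A) ∨ (B ⊃ (C ⊃ D))) ⊃ (((B ∧ A) ⊃ B) ⊃ ((D ∨ D) ∧ (C ∨ ¬(B ∧ C)))))) = min(1, 0.04) = 0.04

0.04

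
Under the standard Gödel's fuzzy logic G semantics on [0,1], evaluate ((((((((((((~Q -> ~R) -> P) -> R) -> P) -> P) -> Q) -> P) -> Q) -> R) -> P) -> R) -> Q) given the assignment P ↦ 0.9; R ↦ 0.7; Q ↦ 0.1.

0.10

~Q: Gödel ¬ of 0.1 = 0 (operand ≠ 0)
~R: Gödel ¬ of 0.7 = 0 (operand ≠ 0)
(~Q -> ~R): 0 ≤ 0, so result = 1
((~Q -> ~R) -> P): 1 > 0.9, so result = 0.9
(((~Q -> ~R) -> P) -> R): 0.9 > 0.7, so result = 0.7
((((~Q -> ~R) -> P) -> R) -> P): 0.7 ≤ 0.9, so result = 1
(((((~Q -> ~R) -> P) -> R) -> P) -> P): 1 > 0.9, so result = 0.9
((((((~Q -> ~R) -> P) -> R) -> P) -> P) -> Q): 0.9 > 0.1, so result = 0.1
(((((((~Q -> ~R) -> P) -> R) -> P) -> P) -> Q) -> P): 0.1 ≤ 0.9, so result = 1
((((((((~Q -> ~R) -> P) -> R) -> P) -> P) -> Q) -> P) -> Q): 1 > 0.1, so result = 0.1
(((((((((~Q -> ~R) -> P) -> R) -> P) -> P) -> Q) -> P) -> Q) -> R): 0.1 ≤ 0.7, so result = 1
((((((((((~Q -> ~R) -> P) -> R) -> P) -> P) -> Q) -> P) -> Q) -> R) -> P): 1 > 0.9, so result = 0.9
(((((((((((~Q -> ~R) -> P) -> R) -> P) -> P) -> Q) -> P) -> Q) -> R) -> P) -> R): 0.9 > 0.7, so result = 0.7
((((((((((((~Q -> ~R) -> P) -> R) -> P) -> P) -> Q) -> P) -> Q) -> R) -> P) -> R) -> Q): 0.7 > 0.1, so result = 0.1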